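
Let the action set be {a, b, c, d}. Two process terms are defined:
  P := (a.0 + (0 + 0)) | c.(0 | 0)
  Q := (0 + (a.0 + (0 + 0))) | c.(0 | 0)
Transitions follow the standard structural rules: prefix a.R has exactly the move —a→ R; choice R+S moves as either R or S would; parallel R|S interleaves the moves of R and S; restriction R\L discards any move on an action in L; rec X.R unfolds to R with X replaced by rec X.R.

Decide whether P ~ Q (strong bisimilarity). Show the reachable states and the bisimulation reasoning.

YES

LTS(P): 4 reachable states
  u0 = (a.0 + (0 + 0)) | c.(0 | 0) | ··a··> u1, ··c··> u2
  u1 = 0 | c.(0 | 0) | ··c··> u3
  u2 = (a.0 + (0 + 0)) | (0 | 0) | ··a··> u3
  u3 = 0 | (0 | 0) | ∅
LTS(Q): 4 reachable states
  v0 = (0 + (a.0 + (0 + 0))) | c.(0 | 0) | ··a··> v1, ··c··> v2
  v1 = 0 | c.(0 | 0) | ··c··> v3
  v2 = (0 + (a.0 + (0 + 0))) | (0 | 0) | ··a··> v3
  v3 = 0 | (0 | 0) | ∅
Bisimilarity quotient blocks:
  B0 = {u0, v0}
  B1 = {u2, v2}
  B2 = {u3, v3}
  B3 = {u1, v1}
u0 ∈ B0, v0 ∈ B0 → same block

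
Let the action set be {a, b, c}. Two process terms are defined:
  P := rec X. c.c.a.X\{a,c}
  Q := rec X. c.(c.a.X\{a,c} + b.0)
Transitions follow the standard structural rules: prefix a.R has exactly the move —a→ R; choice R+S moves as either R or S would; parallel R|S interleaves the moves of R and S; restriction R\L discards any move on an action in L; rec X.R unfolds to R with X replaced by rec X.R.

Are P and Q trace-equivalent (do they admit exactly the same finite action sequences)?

NO — witness ⟨cb⟩

LTS(P): 4 reachable states
  u0 = rec X. c.c.a.X\{a,c} ⊢ --c--▸ u1
  u1 = c.a.(rec X. c.c.a.X\{a,c})\{a,c} ⊢ --c--▸ u2
  u2 = a.(rec X. c.c.a.X\{a,c})\{a,c} ⊢ --a--▸ u3
  u3 = (rec X. c.c.a.X\{a,c})\{a,c} ⊢ stopped
LTS(Q): 5 reachable states
  v0 = rec X. c.(c.a.X\{a,c} + b.0) ⊢ --c--▸ v1
  v1 = c.a.(rec X. c.(c.a.X\{a,c} + b.0))\{a,c} + b.0 ⊢ --b--▸ v2, --c--▸ v3
  v2 = 0 ⊢ stopped
  v3 = a.(rec X. c.(c.a.X\{a,c} + b.0))\{a,c} ⊢ --a--▸ v4
  v4 = (rec X. c.(c.a.X\{a,c} + b.0))\{a,c} ⊢ stopped
Executing cb from Q (initial set {v0}):
  after c @ step 1: {v1}
  after b @ step 2: {v2}
  Q completes σ.
Executing cb from P (initial set {u0}):
  after c @ step 1: {u1}
  after b @ step 2: no successor for P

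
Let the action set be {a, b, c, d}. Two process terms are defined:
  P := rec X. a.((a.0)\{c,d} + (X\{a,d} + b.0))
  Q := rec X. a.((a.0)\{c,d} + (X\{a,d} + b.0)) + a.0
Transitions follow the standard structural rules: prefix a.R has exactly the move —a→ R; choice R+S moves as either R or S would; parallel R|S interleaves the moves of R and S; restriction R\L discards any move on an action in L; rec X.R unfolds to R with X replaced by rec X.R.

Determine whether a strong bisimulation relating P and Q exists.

Reachable graph of P (4 states):
  u0 = rec X. a.((a.0)\{c,d} + (X\{a,d} + b.0)) | -a-> u1
  u1 = (a.0)\{c,d} + ((rec X. a.((a.0)\{c,d} + (X\{a,d} + b.0)))\{a,d} + b.0) | -a-> u2, -b-> u3
  u2 = 0\{c,d} | ∅
  u3 = 0 | ∅
Reachable graph of Q (4 states):
  v0 = rec X. a.((a.0)\{c,d} + (X\{a,d} + b.0)) + a.0 | -a-> v1, -a-> v2
  v1 = (a.0)\{c,d} + ((rec X. a.((a.0)\{c,d} + (X\{a,d} + b.0)) + a.0)\{a,d} + b.0) | -a-> v3, -b-> v2
  v2 = 0 | ∅
  v3 = 0\{c,d} | ∅
Bisimilarity quotient blocks:
  B0 = {u0}
  B1 = {u1, v1}
  B2 = {u2, u3, v2, v3}
  B3 = {v0}
u0 ∈ B0, v0 ∈ B3 → different blocks

NO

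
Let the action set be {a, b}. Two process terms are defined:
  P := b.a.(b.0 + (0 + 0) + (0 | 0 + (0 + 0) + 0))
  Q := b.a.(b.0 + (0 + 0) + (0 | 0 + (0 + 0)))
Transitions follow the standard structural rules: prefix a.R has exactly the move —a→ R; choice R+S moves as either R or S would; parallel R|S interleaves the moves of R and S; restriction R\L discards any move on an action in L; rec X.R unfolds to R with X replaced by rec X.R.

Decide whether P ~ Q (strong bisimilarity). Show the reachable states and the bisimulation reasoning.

Reachable graph of P (4 states):
  s0 = b.a.(b.0 + (0 + 0) + (0 | 0 + (0 + 0) + 0)) ⊢ --b--▸ s1
  s1 = a.(b.0 + (0 + 0) + (0 | 0 + (0 + 0) + 0)) ⊢ --a--▸ s2
  s2 = b.0 + (0 + 0) + (0 | 0 + (0 + 0) + 0) ⊢ --b--▸ s3
  s3 = 0 ⊢ ∅
Reachable graph of Q (4 states):
  t0 = b.a.(b.0 + (0 + 0) + (0 | 0 + (0 + 0))) ⊢ --b--▸ t1
  t1 = a.(b.0 + (0 + 0) + (0 | 0 + (0 + 0))) ⊢ --a--▸ t2
  t2 = b.0 + (0 + 0) + (0 | 0 + (0 + 0)) ⊢ --b--▸ t3
  t3 = 0 ⊢ ∅
Bisimilarity quotient blocks:
  B0 = {s0, t0}
  B1 = {s1, t1}
  B2 = {s2, t2}
  B3 = {s3, t3}
s0 ∈ B0, t0 ∈ B0 → same block

bisimilar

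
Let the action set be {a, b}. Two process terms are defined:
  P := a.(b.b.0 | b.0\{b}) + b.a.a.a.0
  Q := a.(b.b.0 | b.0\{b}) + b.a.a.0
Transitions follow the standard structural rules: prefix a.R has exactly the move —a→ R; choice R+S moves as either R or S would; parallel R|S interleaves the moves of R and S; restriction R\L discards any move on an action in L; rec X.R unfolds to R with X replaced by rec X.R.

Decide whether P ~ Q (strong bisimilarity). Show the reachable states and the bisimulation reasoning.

LTS(P): 11 reachable states
  s0 = a.(b.b.0 | b.0\{b}) + b.a.a.a.0 ⊢ ··a··> s1, ··b··> s2
  s1 = b.b.0 | b.0\{b} ⊢ ··b··> s3, ··b··> s4
  s2 = a.a.a.0 ⊢ ··a··> s5
  s3 = b.0 | b.0\{b} ⊢ ··b··> s6, ··b··> s7
  s4 = b.b.0 | 0\{b} ⊢ ··b··> s7
  s5 = a.a.0 ⊢ ··a··> s8
  s6 = 0 | b.0\{b} ⊢ ··b··> s9
  s7 = b.0 | 0\{b} ⊢ ··b··> s9
  s8 = a.0 ⊢ ··a··> s10
  s9 = 0 | 0\{b} ⊢ ∅
  s10 = 0 ⊢ ∅
LTS(Q): 10 reachable states
  t0 = a.(b.b.0 | b.0\{b}) + b.a.a.0 ⊢ ··a··> t1, ··b··> t2
  t1 = b.b.0 | b.0\{b} ⊢ ··b··> t3, ··b··> t4
  t2 = a.a.0 ⊢ ··a··> t5
  t3 = b.0 | b.0\{b} ⊢ ··b··> t6, ··b··> t7
  t4 = b.b.0 | 0\{b} ⊢ ··b··> t7
  t5 = a.0 ⊢ ··a··> t8
  t6 = 0 | b.0\{b} ⊢ ··b··> t9
  t7 = b.0 | 0\{b} ⊢ ··b··> t9
  t8 = 0 ⊢ ∅
  t9 = 0 | 0\{b} ⊢ ∅
Partition-refinement fixed point:
  B0 = {s0}
  B1 = {s2}
  B2 = {s5, t2}
  B3 = {s8, t5}
  B4 = {s10, s9, t8, t9}
  B5 = {s1, t1}
  B6 = {s3, s4, t3, t4}
  B7 = {s6, s7, t6, t7}
  B8 = {t0}
s0 ∈ B0, t0 ∈ B8 → different blocks

NO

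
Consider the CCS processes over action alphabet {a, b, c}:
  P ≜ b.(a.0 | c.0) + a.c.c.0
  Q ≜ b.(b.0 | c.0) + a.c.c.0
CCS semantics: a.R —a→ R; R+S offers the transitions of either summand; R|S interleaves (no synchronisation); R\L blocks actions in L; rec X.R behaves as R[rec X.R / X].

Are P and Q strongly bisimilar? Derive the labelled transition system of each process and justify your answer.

P ≁ Q

P's transition system — 8 states:
  u0 = b.(a.0 | c.0) + a.c.c.0 ⊢ =a=> u1, =b=> u2
  u1 = c.c.0 ⊢ =c=> u3
  u2 = a.0 | c.0 ⊢ =a=> u4, =c=> u5
  u3 = c.0 ⊢ =c=> u6
  u4 = 0 | c.0 ⊢ =c=> u7
  u5 = a.0 | 0 ⊢ =a=> u7
  u6 = 0 ⊢ stopped
  u7 = 0 | 0 ⊢ stopped
Q's transition system — 8 states:
  v0 = b.(b.0 | c.0) + a.c.c.0 ⊢ =a=> v1, =b=> v2
  v1 = c.c.0 ⊢ =c=> v3
  v2 = b.0 | c.0 ⊢ =b=> v4, =c=> v5
  v3 = c.0 ⊢ =c=> v6
  v4 = 0 | c.0 ⊢ =c=> v7
  v5 = b.0 | 0 ⊢ =b=> v7
  v6 = 0 ⊢ stopped
  v7 = 0 | 0 ⊢ stopped
Bisimilarity quotient blocks:
  B0 = {u0}
  B1 = {u2}
  B2 = {u5}
  B3 = {u6, u7, v6, v7}
  B4 = {u3, u4, v3, v4}
  B5 = {u1, v1}
  B6 = {v0}
  B7 = {v2}
  B8 = {v5}
u0 ∈ B0, v0 ∈ B6 → different blocks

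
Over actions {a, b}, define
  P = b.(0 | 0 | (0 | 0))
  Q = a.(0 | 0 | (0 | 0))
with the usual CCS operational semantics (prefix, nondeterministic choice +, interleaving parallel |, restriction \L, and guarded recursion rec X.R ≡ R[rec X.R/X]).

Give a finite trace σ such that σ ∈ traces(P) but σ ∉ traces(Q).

b

Reachable graph of P (2 states):
  p0 = b.(0 | 0 | (0 | 0)) ⊢ ··b··> p1
  p1 = 0 | 0 | (0 | 0) ⊢ stopped
Reachable graph of Q (2 states):
  q0 = a.(0 | 0 | (0 | 0)) ⊢ ··a··> q1
  q1 = 0 | 0 | (0 | 0) ⊢ stopped
Trace ⟨b⟩ through P, begin at {p0}:
  [1] b ⇒ {p1}
  P completes σ.
Trace ⟨b⟩ through Q, begin at {q0}:
  [1] b ⇒ ∅ (Q stuck)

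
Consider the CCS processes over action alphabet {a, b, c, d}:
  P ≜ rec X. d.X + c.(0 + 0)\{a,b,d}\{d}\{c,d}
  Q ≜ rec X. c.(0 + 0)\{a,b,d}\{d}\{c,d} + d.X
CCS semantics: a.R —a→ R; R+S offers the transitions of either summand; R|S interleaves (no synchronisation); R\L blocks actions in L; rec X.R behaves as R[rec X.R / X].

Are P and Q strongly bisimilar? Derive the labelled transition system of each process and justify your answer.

P's transition system — 2 states:
  p0 = rec X. d.X + c.(0 + 0)\{a,b,d}\{d}\{c,d} | —c→ p1, —d→ p0
  p1 = (0 + 0)\{a,b,d}\{d}\{c,d} | ∅
Q's transition system — 2 states:
  q0 = rec X. c.(0 + 0)\{a,b,d}\{d}\{c,d} + d.X | —c→ q1, —d→ q0
  q1 = (0 + 0)\{a,b,d}\{d}\{c,d} | ∅
Bisimilarity quotient blocks:
  B0 = {p0, q0}
  B1 = {p1, q1}
p0 ∈ B0, q0 ∈ B0 → same block

bisimilar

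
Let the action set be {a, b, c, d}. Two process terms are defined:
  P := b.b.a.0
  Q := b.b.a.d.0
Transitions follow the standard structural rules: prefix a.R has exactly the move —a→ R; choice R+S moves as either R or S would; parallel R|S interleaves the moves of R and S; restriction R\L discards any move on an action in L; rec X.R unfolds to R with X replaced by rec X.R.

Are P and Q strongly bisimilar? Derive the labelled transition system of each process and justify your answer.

P's transition system — 4 states:
  p0 = b.b.a.0 ⊢ --b--▸ p1
  p1 = b.a.0 ⊢ --b--▸ p2
  p2 = a.0 ⊢ --a--▸ p3
  p3 = 0 ⊢ ∅
Q's transition system — 5 states:
  q0 = b.b.a.d.0 ⊢ --b--▸ q1
  q1 = b.a.d.0 ⊢ --b--▸ q2
  q2 = a.d.0 ⊢ --a--▸ q3
  q3 = d.0 ⊢ --d--▸ q4
  q4 = 0 ⊢ ∅
Coarsest stable partition (strong bisimilarity classes):
  B0 = {p0}
  B1 = {p1}
  B2 = {p2}
  B3 = {p3, q4}
  B4 = {q0}
  B5 = {q1}
  B6 = {q2}
  B7 = {q3}
p0 ∈ B0, q0 ∈ B4 → different blocks

not bisimilar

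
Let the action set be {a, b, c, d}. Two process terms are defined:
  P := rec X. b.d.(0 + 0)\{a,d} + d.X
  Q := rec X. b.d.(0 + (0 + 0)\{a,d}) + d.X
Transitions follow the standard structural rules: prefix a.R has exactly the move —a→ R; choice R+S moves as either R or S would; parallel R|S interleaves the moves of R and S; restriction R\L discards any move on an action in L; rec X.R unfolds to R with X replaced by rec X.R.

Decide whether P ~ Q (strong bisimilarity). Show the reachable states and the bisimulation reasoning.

P ~ Q

Reachable graph of P (3 states):
  s0 = rec X. b.d.(0 + 0)\{a,d} + d.X has moves —b→ s1, —d→ s0
  s1 = d.(0 + 0)\{a,d} has moves —d→ s2
  s2 = (0 + 0)\{a,d} has moves deadlocked
Reachable graph of Q (3 states):
  t0 = rec X. b.d.(0 + (0 + 0)\{a,d}) + d.X has moves —b→ t1, —d→ t0
  t1 = d.(0 + (0 + 0)\{a,d}) has moves —d→ t2
  t2 = 0 + (0 + 0)\{a,d} has moves deadlocked
Partition-refinement fixed point:
  B0 = {s0, t0}
  B1 = {s1, t1}
  B2 = {s2, t2}
s0 ∈ B0, t0 ∈ B0 → same block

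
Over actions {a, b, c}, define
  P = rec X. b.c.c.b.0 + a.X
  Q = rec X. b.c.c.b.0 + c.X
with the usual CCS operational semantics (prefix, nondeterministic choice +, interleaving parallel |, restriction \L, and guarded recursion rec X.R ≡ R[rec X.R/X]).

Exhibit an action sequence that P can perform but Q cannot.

P's transition system — 5 states:
  s0 = rec X. b.c.c.b.0 + a.X → --a--▸ s0, --b--▸ s1
  s1 = c.c.b.0 → --c--▸ s2
  s2 = c.b.0 → --c--▸ s3
  s3 = b.0 → --b--▸ s4
  s4 = 0 → stopped
Q's transition system — 5 states:
  t0 = rec X. b.c.c.b.0 + c.X → --b--▸ t1, --c--▸ t0
  t1 = c.c.b.0 → --c--▸ t2
  t2 = c.b.0 → --c--▸ t3
  t3 = b.0 → --b--▸ t4
  t4 = 0 → stopped
Run σ = ⟨a⟩ on P: start {s0}
  after a @ step 1: {s0}
  — P admits the full trace.
Run σ = ⟨a⟩ on Q: start {t0}
  after a @ step 1: no successor for Q

a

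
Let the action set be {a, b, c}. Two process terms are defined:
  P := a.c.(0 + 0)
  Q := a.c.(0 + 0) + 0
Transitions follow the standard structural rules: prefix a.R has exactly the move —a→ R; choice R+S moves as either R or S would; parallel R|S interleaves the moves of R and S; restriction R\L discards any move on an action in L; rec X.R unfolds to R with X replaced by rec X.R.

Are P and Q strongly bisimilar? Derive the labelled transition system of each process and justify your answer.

Reachable graph of P (3 states):
  s0 = a.c.(0 + 0) :: ··a··> s1
  s1 = c.(0 + 0) :: ··c··> s2
  s2 = 0 + 0 :: ∅
Reachable graph of Q (3 states):
  t0 = a.c.(0 + 0) + 0 :: ··a··> t1
  t1 = c.(0 + 0) :: ··c··> t2
  t2 = 0 + 0 :: ∅
Coarsest stable partition (strong bisimilarity classes):
  B0 = {s0, t0}
  B1 = {s1, t1}
  B2 = {s2, t2}
s0 ∈ B0, t0 ∈ B0 → same block

bisimilar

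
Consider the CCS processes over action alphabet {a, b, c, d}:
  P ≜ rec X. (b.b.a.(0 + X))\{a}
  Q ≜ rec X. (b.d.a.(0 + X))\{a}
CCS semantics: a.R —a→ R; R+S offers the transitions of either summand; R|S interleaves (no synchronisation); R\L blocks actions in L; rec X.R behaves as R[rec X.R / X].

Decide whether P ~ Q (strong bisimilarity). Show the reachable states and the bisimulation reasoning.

not bisimilar

Reachable graph of P (3 states):
  m0 = rec X. (b.b.a.(0 + X))\{a} → -b-> m1
  m1 = (b.a.(0 + (rec X. (b.b.a.(0 + X))\{a})))\{a} → -b-> m2
  m2 = (a.(0 + (rec X. (b.b.a.(0 + X))\{a})))\{a} → ∅
Reachable graph of Q (3 states):
  n0 = rec X. (b.d.a.(0 + X))\{a} → -b-> n1
  n1 = (d.a.(0 + (rec X. (b.d.a.(0 + X))\{a})))\{a} → -d-> n2
  n2 = (a.(0 + (rec X. (b.d.a.(0 + X))\{a})))\{a} → ∅
Coarsest stable partition (strong bisimilarity classes):
  B0 = {m0}
  B1 = {m1}
  B2 = {m2, n2}
  B3 = {n0}
  B4 = {n1}
m0 ∈ B0, n0 ∈ B3 → different blocks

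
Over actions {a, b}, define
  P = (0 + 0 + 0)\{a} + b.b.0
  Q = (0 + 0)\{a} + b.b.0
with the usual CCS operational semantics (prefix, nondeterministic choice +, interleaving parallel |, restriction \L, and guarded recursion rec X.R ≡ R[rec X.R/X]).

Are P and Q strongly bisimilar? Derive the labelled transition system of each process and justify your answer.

bisimilar

P's transition system — 3 states:
  s0 = (0 + 0 + 0)\{a} + b.b.0 has moves -b-> s1
  s1 = b.0 has moves -b-> s2
  s2 = 0 has moves stopped
Q's transition system — 3 states:
  t0 = (0 + 0)\{a} + b.b.0 has moves -b-> t1
  t1 = b.0 has moves -b-> t2
  t2 = 0 has moves stopped
Partition-refinement fixed point:
  B0 = {s0, t0}
  B1 = {s1, t1}
  B2 = {s2, t2}
s0 ∈ B0, t0 ∈ B0 → same block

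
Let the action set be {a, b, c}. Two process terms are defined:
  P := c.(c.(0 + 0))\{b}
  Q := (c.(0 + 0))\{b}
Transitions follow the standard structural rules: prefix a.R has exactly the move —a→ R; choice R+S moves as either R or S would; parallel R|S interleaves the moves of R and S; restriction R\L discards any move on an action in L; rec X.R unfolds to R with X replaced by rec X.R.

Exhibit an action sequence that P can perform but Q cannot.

cc

Reachable graph of P (3 states):
  p0 = c.(c.(0 + 0))\{b} has moves —c→ p1
  p1 = (c.(0 + 0))\{b} has moves —c→ p2
  p2 = (0 + 0)\{b} has moves deadlocked
Reachable graph of Q (2 states):
  q0 = (c.(0 + 0))\{b} has moves —c→ q1
  q1 = (0 + 0)\{b} has moves deadlocked
Trace ⟨cc⟩ through P, begin at {p0}:
  [1] c ⇒ {p1}
  [2] c ⇒ {p2}
  ✓ P
Trace ⟨cc⟩ through Q, begin at {q0}:
  [1] c ⇒ {q1}
  [2] c ⇒ ∅  — Q cannot continue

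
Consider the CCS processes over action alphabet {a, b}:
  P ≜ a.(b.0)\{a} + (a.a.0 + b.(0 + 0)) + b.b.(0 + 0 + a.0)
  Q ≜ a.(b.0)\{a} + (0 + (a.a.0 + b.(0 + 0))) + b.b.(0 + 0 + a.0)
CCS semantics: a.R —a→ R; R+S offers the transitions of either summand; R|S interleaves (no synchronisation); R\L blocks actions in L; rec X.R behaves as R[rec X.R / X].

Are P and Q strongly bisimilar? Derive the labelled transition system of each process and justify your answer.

YES

Reachable graph of P (8 states):
  m0 = a.(b.0)\{a} + (a.a.0 + b.(0 + 0)) + b.b.(0 + 0 + a.0) → ··a··> m1, ··a··> m2, ··b··> m3, ··b··> m4
  m1 = (b.0)\{a} → ··b··> m5
  m2 = a.0 → ··a··> m6
  m3 = 0 + 0 → deadlocked
  m4 = b.(0 + 0 + a.0) → ··b··> m7
  m5 = 0\{a} → deadlocked
  m6 = 0 → deadlocked
  m7 = 0 + 0 + a.0 → ··a··> m6
Reachable graph of Q (8 states):
  n0 = a.(b.0)\{a} + (0 + (a.a.0 + b.(0 + 0))) + b.b.(0 + 0 + a.0) → ··a··> n1, ··a··> n2, ··b··> n3, ··b··> n4
  n1 = (b.0)\{a} → ··b··> n5
  n2 = a.0 → ··a··> n6
  n3 = 0 + 0 → deadlocked
  n4 = b.(0 + 0 + a.0) → ··b··> n7
  n5 = 0\{a} → deadlocked
  n6 = 0 → deadlocked
  n7 = 0 + 0 + a.0 → ··a··> n6
Bisimilarity quotient blocks:
  B0 = {m0, n0}
  B1 = {m2, m7, n2, n7}
  B2 = {m3, m5, m6, n3, n5, n6}
  B3 = {m4, n4}
  B4 = {m1, n1}
m0 ∈ B0, n0 ∈ B0 → same block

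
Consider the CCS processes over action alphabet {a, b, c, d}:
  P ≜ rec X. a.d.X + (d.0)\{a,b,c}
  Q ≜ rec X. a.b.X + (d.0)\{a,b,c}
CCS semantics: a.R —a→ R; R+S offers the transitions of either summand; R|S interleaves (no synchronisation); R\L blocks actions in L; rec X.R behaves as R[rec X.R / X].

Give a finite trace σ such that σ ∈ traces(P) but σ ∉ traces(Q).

LTS(P): 3 reachable states
  m0 = rec X. a.d.X + (d.0)\{a,b,c} | -a-> m1, -d-> m2
  m1 = d.(rec X. a.d.X + (d.0)\{a,b,c}) | -d-> m0
  m2 = 0\{a,b,c} | ∅
LTS(Q): 3 reachable states
  n0 = rec X. a.b.X + (d.0)\{a,b,c} | -a-> n1, -d-> n2
  n1 = b.(rec X. a.b.X + (d.0)\{a,b,c}) | -b-> n0
  n2 = 0\{a,b,c} | ∅
Trace ⟨ad⟩ through P, begin at {m0}:
  step 1 (a): {m1}
  step 2 (d): {m0}
  ✓ P
Trace ⟨ad⟩ through Q, begin at {n0}:
  step 1 (a): {n1}
  step 2 (d): ∅  — Q cannot continue

ad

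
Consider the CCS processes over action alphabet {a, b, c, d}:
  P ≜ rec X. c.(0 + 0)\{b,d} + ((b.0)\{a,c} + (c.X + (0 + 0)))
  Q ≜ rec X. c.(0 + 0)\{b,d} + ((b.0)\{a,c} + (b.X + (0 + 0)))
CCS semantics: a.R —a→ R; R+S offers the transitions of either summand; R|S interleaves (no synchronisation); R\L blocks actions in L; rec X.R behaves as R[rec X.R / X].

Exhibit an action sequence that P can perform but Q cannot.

P's transition system — 3 states:
  u0 = rec X. c.(0 + 0)\{b,d} + ((b.0)\{a,c} + (c.X + (0 + 0))) → -b-> u1, -c-> u0, -c-> u2
  u1 = 0\{a,c} → stopped
  u2 = (0 + 0)\{b,d} → stopped
Q's transition system — 3 states:
  v0 = rec X. c.(0 + 0)\{b,d} + ((b.0)\{a,c} + (b.X + (0 + 0))) → -b-> v0, -b-> v1, -c-> v2
  v1 = 0\{a,c} → stopped
  v2 = (0 + 0)\{b,d} → stopped
Run σ = ⟨cb⟩ on P: start {u0}
  step 1 (c): {u0, u2}
  step 2 (b): {u1}
  ✓ P
Run σ = ⟨cb⟩ on Q: start {v0}
  step 1 (c): {v2}
  step 2 (b): ∅ (Q stuck)

cb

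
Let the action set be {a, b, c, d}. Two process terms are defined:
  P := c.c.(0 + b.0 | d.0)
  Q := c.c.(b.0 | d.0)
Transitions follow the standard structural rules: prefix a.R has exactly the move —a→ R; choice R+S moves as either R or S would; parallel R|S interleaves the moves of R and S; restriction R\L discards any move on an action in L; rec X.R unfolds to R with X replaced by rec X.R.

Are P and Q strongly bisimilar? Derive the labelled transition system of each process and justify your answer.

P ~ Q

P's transition system — 6 states:
  p0 = c.c.(0 + b.0 | d.0) :: --c--▸ p1
  p1 = c.(0 + b.0 | d.0) :: --c--▸ p2
  p2 = 0 + b.0 | d.0 :: --b--▸ p3, --d--▸ p4
  p3 = 0 | d.0 :: --d--▸ p5
  p4 = b.0 | 0 :: --b--▸ p5
  p5 = 0 | 0 :: ∅
Q's transition system — 6 states:
  q0 = c.c.(b.0 | d.0) :: --c--▸ q1
  q1 = c.(b.0 | d.0) :: --c--▸ q2
  q2 = b.0 | d.0 :: --b--▸ q3, --d--▸ q4
  q3 = 0 | d.0 :: --d--▸ q5
  q4 = b.0 | 0 :: --b--▸ q5
  q5 = 0 | 0 :: ∅
Bisimilarity quotient blocks:
  B0 = {p0, q0}
  B1 = {p1, q1}
  B2 = {p2, q2}
  B3 = {p4, q4}
  B4 = {p5, q5}
  B5 = {p3, q3}
p0 ∈ B0, q0 ∈ B0 → same block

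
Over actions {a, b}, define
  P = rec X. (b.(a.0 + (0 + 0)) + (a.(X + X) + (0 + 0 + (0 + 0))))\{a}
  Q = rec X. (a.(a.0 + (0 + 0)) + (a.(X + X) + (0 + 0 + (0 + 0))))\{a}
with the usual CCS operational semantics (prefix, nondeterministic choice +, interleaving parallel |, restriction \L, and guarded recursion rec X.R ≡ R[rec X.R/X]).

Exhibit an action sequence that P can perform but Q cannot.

LTS(P): 2 reachable states
  u0 = rec X. (b.(a.0 + (0 + 0)) + (a.(X + X) + (0 + 0 + (0 + 0))))\{a} :: ··b··> u1
  u1 = (a.0 + (0 + 0))\{a} :: deadlocked
LTS(Q): 1 reachable states
  v0 = rec X. (a.(a.0 + (0 + 0)) + (a.(X + X) + (0 + 0 + (0 + 0))))\{a} :: deadlocked
Executing b from P (initial set {u0}):
  [1] b ⇒ {u1}
  ✓ P
Executing b from Q (initial set {v0}):
  [1] b ⇒ no successor for Q

b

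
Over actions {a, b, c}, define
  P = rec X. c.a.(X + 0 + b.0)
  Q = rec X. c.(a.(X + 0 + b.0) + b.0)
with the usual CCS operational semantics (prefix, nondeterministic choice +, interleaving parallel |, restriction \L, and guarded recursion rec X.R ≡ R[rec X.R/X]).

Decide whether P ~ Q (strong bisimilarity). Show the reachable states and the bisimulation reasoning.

LTS(P): 4 reachable states
  m0 = rec X. c.a.(X + 0 + b.0) | —c→ m1
  m1 = a.((rec X. c.a.(X + 0 + b.0)) + 0 + b.0) | —a→ m2
  m2 = (rec X. c.a.(X + 0 + b.0)) + 0 + b.0 | —b→ m3, —c→ m1
  m3 = 0 | ∅
LTS(Q): 4 reachable states
  n0 = rec X. c.(a.(X + 0 + b.0) + b.0) | —c→ n1
  n1 = a.((rec X. c.(a.(X + 0 + b.0) + b.0)) + 0 + b.0) + b.0 | —a→ n2, —b→ n3
  n2 = (rec X. c.(a.(X + 0 + b.0) + b.0)) + 0 + b.0 | —b→ n3, —c→ n1
  n3 = 0 | ∅
Partition-refinement fixed point:
  B0 = {m0}
  B1 = {m1}
  B2 = {m2}
  B3 = {m3, n3}
  B4 = {n0}
  B5 = {n1}
  B6 = {n2}
m0 ∈ B0, n0 ∈ B4 → different blocks

not bisimilar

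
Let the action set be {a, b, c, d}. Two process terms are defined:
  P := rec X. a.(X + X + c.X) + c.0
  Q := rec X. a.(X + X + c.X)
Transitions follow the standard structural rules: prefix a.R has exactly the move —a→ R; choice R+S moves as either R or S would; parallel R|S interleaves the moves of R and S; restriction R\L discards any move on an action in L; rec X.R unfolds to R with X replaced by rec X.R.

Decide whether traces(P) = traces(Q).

NO — witness ⟨c⟩

LTS(P): 3 reachable states
  m0 = rec X. a.(X + X + c.X) + c.0 → ··a··> m1, ··c··> m2
  m1 = (rec X. a.(X + X + c.X) + c.0) + (rec X. a.(X + X + c.X) + c.0) + c.(rec X. a.(X + X + c.X) + c.0) → ··a··> m1, ··c··> m0, ··c··> m2
  m2 = 0 → ·
LTS(Q): 2 reachable states
  n0 = rec X. a.(X + X + c.X) → ··a··> n1
  n1 = (rec X. a.(X + X + c.X)) + (rec X. a.(X + X + c.X)) + c.(rec X. a.(X + X + c.X)) → ··a··> n1, ··c··> n0
Trace ⟨c⟩ through P, begin at {m0}:
  after c @ step 1: {m2}
  P completes σ.
Trace ⟨c⟩ through Q, begin at {n0}:
  after c @ step 1: ∅  — Q cannot continue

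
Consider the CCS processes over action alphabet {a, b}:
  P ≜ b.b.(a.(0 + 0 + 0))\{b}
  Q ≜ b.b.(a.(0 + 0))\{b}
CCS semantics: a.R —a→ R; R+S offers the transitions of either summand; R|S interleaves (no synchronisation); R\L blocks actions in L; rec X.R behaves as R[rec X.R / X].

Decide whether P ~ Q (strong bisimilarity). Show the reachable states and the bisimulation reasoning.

LTS(P): 4 reachable states
  u0 = b.b.(a.(0 + 0 + 0))\{b} → --b--▸ u1
  u1 = b.(a.(0 + 0 + 0))\{b} → --b--▸ u2
  u2 = (a.(0 + 0 + 0))\{b} → --a--▸ u3
  u3 = (0 + 0 + 0)\{b} → ∅
LTS(Q): 4 reachable states
  v0 = b.b.(a.(0 + 0))\{b} → --b--▸ v1
  v1 = b.(a.(0 + 0))\{b} → --b--▸ v2
  v2 = (a.(0 + 0))\{b} → --a--▸ v3
  v3 = (0 + 0)\{b} → ∅
Bisimilarity quotient blocks:
  B0 = {u0, v0}
  B1 = {u1, v1}
  B2 = {u2, v2}
  B3 = {u3, v3}
u0 ∈ B0, v0 ∈ B0 → same block

YES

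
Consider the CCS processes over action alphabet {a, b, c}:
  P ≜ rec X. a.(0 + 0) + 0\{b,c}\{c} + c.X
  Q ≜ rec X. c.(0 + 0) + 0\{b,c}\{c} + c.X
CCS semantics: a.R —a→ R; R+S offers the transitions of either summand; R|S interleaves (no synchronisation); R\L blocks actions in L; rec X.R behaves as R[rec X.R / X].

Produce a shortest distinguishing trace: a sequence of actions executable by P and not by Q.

LTS(P): 2 reachable states
  u0 = rec X. a.(0 + 0) + 0\{b,c}\{c} + c.X has moves -a-> u1, -c-> u0
  u1 = 0 + 0 has moves ∅
LTS(Q): 2 reachable states
  v0 = rec X. c.(0 + 0) + 0\{b,c}\{c} + c.X has moves -c-> v0, -c-> v1
  v1 = 0 + 0 has moves ∅
Executing a from P (initial set {u0}):
  step 1 (a): {u1}
  ✓ P
Executing a from Q (initial set {v0}):
  step 1 (a): ∅ (Q stuck)

a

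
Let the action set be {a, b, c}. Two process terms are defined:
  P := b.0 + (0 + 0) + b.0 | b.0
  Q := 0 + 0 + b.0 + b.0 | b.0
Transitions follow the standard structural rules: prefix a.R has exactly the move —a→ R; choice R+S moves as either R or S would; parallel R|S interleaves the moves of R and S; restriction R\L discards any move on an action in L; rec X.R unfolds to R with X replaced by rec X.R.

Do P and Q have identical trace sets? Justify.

P's transition system — 5 states:
  u0 = b.0 + (0 + 0) + b.0 | b.0 → -b-> u1, -b-> u2, -b-> u3
  u1 = 0 → ∅
  u2 = 0 | b.0 → -b-> u4
  u3 = b.0 | 0 → -b-> u4
  u4 = 0 | 0 → ∅
Q's transition system — 5 states:
  v0 = 0 + 0 + b.0 + b.0 | b.0 → -b-> v1, -b-> v2, -b-> v3
  v1 = 0 → ∅
  v2 = 0 | b.0 → -b-> v4
  v3 = b.0 | 0 → -b-> v4
  v4 = 0 | 0 → ∅
Partition-refinement fixed point:
  B0 = {u0, v0}
  B1 = {u2, u3, v2, v3}
  B2 = {u1, u4, v1, v4}
u0 ∈ B0, v0 ∈ B0 → same block
Bisimilar ⇒ trace-equivalent.

trace-equivalent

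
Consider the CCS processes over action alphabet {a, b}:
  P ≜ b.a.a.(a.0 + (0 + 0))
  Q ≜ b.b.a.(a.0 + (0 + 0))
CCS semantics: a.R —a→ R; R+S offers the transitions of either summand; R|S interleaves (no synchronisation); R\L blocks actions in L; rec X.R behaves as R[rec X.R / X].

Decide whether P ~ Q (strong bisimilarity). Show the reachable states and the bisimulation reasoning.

Reachable graph of P (5 states):
  u0 = b.a.a.(a.0 + (0 + 0)) → -b-> u1
  u1 = a.a.(a.0 + (0 + 0)) → -a-> u2
  u2 = a.(a.0 + (0 + 0)) → -a-> u3
  u3 = a.0 + (0 + 0) → -a-> u4
  u4 = 0 → deadlocked
Reachable graph of Q (5 states):
  v0 = b.b.a.(a.0 + (0 + 0)) → -b-> v1
  v1 = b.a.(a.0 + (0 + 0)) → -b-> v2
  v2 = a.(a.0 + (0 + 0)) → -a-> v3
  v3 = a.0 + (0 + 0) → -a-> v4
  v4 = 0 → deadlocked
Partition-refinement fixed point:
  B0 = {u0}
  B1 = {u1}
  B2 = {u2, v2}
  B3 = {u3, v3}
  B4 = {u4, v4}
  B5 = {v0}
  B6 = {v1}
u0 ∈ B0, v0 ∈ B5 → different blocks

P ≁ Q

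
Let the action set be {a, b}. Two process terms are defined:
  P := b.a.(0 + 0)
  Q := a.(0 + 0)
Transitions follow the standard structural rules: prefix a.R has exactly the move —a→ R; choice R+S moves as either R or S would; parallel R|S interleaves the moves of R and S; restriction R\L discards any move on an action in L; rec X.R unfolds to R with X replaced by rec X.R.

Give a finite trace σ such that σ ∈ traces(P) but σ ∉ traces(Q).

b

P's transition system — 3 states:
  s0 = b.a.(0 + 0) ⊢ —b→ s1
  s1 = a.(0 + 0) ⊢ —a→ s2
  s2 = 0 + 0 ⊢ ∅
Q's transition system — 2 states:
  t0 = a.(0 + 0) ⊢ —a→ t1
  t1 = 0 + 0 ⊢ ∅
Executing b from P (initial set {s0}):
  [1] b ⇒ {s1}
  P completes σ.
Executing b from Q (initial set {t0}):
  [1] b ⇒ ∅ (Q stuck)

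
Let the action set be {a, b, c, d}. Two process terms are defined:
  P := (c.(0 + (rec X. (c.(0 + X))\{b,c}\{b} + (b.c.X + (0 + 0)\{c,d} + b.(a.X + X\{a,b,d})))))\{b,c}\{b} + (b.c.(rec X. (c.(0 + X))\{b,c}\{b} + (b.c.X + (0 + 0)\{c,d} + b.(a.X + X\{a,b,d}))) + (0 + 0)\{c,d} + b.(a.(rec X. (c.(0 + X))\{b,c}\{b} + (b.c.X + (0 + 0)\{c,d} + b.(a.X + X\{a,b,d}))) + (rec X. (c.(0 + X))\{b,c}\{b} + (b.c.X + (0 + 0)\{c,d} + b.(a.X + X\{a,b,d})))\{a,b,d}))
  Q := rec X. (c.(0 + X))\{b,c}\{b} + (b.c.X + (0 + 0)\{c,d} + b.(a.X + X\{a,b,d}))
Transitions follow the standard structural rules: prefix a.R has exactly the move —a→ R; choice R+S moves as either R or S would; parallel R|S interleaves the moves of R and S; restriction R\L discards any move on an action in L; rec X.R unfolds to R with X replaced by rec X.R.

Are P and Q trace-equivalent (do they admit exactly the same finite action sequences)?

Reachable graph of P (4 states):
  u0 = (c.(0 + (rec X. (c.(0 + X))\{b,c}\{b} + (b.c.X + (0 + 0)\{c,d} + b.(a.X + X\{a,b,d})))))\{b,c}\{b} + (b.c.(rec X. (c.(0 + X))\{b,c}\{b} + (b.c.X + (0 + 0)\{c,d} + b.(a.X + X\{a,b,d}))) + (0 + 0)\{c,d} + b.(a.(rec X. (c.(0 + X))\{b,c}\{b} + (b.c.X + (0 + 0)\{c,d} + b.(a.X + X\{a,b,d}))) + (rec X. (c.(0 + X))\{b,c}\{b} + (b.c.X + (0 + 0)\{c,d} + b.(a.X + X\{a,b,d})))\{a,b,d})) → -b-> u1, -b-> u2
  u1 = a.(rec X. (c.(0 + X))\{b,c}\{b} + (b.c.X + (0 + 0)\{c,d} + b.(a.X + X\{a,b,d}))) + (rec X. (c.(0 + X))\{b,c}\{b} + (b.c.X + (0 + 0)\{c,d} + b.(a.X + X\{a,b,d})))\{a,b,d} → -a-> u3
  u2 = c.(rec X. (c.(0 + X))\{b,c}\{b} + (b.c.X + (0 + 0)\{c,d} + b.(a.X + X\{a,b,d}))) → -c-> u3
  u3 = rec X. (c.(0 + X))\{b,c}\{b} + (b.c.X + (0 + 0)\{c,d} + b.(a.X + X\{a,b,d})) → -b-> u1, -b-> u2
Reachable graph of Q (3 states):
  v0 = rec X. (c.(0 + X))\{b,c}\{b} + (b.c.X + (0 + 0)\{c,d} + b.(a.X + X\{a,b,d})) → -b-> v1, -b-> v2
  v1 = a.(rec X. (c.(0 + X))\{b,c}\{b} + (b.c.X + (0 + 0)\{c,d} + b.(a.X + X\{a,b,d}))) + (rec X. (c.(0 + X))\{b,c}\{b} + (b.c.X + (0 + 0)\{c,d} + b.(a.X + X\{a,b,d})))\{a,b,d} → -a-> v0
  v2 = c.(rec X. (c.(0 + X))\{b,c}\{b} + (b.c.X + (0 + 0)\{c,d} + b.(a.X + X\{a,b,d}))) → -c-> v0
Partition-refinement fixed point:
  B0 = {u0, u3, v0}
  B1 = {u1, v1}
  B2 = {u2, v2}
u0 ∈ B0, v0 ∈ B0 → same block
Bisimilar ⇒ trace-equivalent.

trace-equivalent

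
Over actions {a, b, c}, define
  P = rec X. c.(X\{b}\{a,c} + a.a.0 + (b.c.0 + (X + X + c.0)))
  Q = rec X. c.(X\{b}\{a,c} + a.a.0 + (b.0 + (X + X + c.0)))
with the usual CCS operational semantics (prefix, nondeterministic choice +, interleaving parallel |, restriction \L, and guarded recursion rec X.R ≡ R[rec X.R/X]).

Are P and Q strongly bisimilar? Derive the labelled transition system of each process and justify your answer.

LTS(P): 5 reachable states
  p0 = rec X. c.(X\{b}\{a,c} + a.a.0 + (b.c.0 + (X + X + c.0))) → --c--▸ p1
  p1 = (rec X. c.(X\{b}\{a,c} + a.a.0 + (b.c.0 + (X + X + c.0))))\{b}\{a,c} + a.a.0 + (b.c.0 + ((rec X. c.(X\{b}\{a,c} + a.a.0 + (b.c.0 + (X + X + c.0)))) + (rec X. c.(X\{b}\{a,c} + a.a.0 + (b.c.0 + (X + X + c.0)))) + c.0)) → --a--▸ p2, --b--▸ p3, --c--▸ p1, --c--▸ p4
  p2 = a.0 → --a--▸ p4
  p3 = c.0 → --c--▸ p4
  p4 = 0 → stopped
LTS(Q): 4 reachable states
  q0 = rec X. c.(X\{b}\{a,c} + a.a.0 + (b.0 + (X + X + c.0))) → --c--▸ q1
  q1 = (rec X. c.(X\{b}\{a,c} + a.a.0 + (b.0 + (X + X + c.0))))\{b}\{a,c} + a.a.0 + (b.0 + ((rec X. c.(X\{b}\{a,c} + a.a.0 + (b.0 + (X + X + c.0)))) + (rec X. c.(X\{b}\{a,c} + a.a.0 + (b.0 + (X + X + c.0)))) + c.0)) → --a--▸ q2, --b--▸ q3, --c--▸ q1, --c--▸ q3
  q2 = a.0 → --a--▸ q3
  q3 = 0 → stopped
Coarsest stable partition (strong bisimilarity classes):
  B0 = {p0}
  B1 = {p1}
  B2 = {p3}
  B3 = {p4, q3}
  B4 = {p2, q2}
  B5 = {q0}
  B6 = {q1}
p0 ∈ B0, q0 ∈ B5 → different blocks

NO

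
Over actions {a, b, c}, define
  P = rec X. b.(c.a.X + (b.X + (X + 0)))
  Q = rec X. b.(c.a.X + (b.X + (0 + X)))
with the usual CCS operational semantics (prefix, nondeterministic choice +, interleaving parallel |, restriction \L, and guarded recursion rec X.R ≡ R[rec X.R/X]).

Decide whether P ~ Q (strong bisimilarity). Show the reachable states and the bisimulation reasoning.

bisimilar

LTS(P): 3 reachable states
  m0 = rec X. b.(c.a.X + (b.X + (X + 0))) ⊢ ··b··> m1
  m1 = c.a.(rec X. b.(c.a.X + (b.X + (X + 0)))) + (b.(rec X. b.(c.a.X + (b.X + (X + 0)))) + ((rec X. b.(c.a.X + (b.X + (X + 0)))) + 0)) ⊢ ··b··> m0, ··b··> m1, ··c··> m2
  m2 = a.(rec X. b.(c.a.X + (b.X + (X + 0)))) ⊢ ··a··> m0
LTS(Q): 3 reachable states
  n0 = rec X. b.(c.a.X + (b.X + (0 + X))) ⊢ ··b··> n1
  n1 = c.a.(rec X. b.(c.a.X + (b.X + (0 + X)))) + (b.(rec X. b.(c.a.X + (b.X + (0 + X)))) + (0 + (rec X. b.(c.a.X + (b.X + (0 + X)))))) ⊢ ··b··> n0, ··b··> n1, ··c··> n2
  n2 = a.(rec X. b.(c.a.X + (b.X + (0 + X)))) ⊢ ··a··> n0
Bisimilarity quotient blocks:
  B0 = {m0, n0}
  B1 = {m1, n1}
  B2 = {m2, n2}
m0 ∈ B0, n0 ∈ B0 → same block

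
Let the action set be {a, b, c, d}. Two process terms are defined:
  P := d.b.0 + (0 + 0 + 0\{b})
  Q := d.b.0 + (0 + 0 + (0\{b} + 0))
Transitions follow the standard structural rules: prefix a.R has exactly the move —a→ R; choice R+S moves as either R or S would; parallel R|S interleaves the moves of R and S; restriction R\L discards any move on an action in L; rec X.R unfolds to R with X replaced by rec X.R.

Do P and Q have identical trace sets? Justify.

P's transition system — 3 states:
  p0 = d.b.0 + (0 + 0 + 0\{b}) has moves -d-> p1
  p1 = b.0 has moves -b-> p2
  p2 = 0 has moves deadlocked
Q's transition system — 3 states:
  q0 = d.b.0 + (0 + 0 + (0\{b} + 0)) has moves -d-> q1
  q1 = b.0 has moves -b-> q2
  q2 = 0 has moves deadlocked
Bisimilarity quotient blocks:
  B0 = {p0, q0}
  B1 = {p1, q1}
  B2 = {p2, q2}
p0 ∈ B0, q0 ∈ B0 → same block
Bisimilar ⇒ trace-equivalent.

traces(P) = traces(Q)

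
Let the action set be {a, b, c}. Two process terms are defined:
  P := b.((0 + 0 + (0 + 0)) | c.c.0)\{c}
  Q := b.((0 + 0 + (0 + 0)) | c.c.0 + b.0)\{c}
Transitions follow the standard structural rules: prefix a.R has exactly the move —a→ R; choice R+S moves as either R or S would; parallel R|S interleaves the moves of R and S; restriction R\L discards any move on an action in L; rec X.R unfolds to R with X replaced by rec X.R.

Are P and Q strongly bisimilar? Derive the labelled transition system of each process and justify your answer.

P ≁ Q

P's transition system — 2 states:
  p0 = b.((0 + 0 + (0 + 0)) | c.c.0)\{c} ⊢ —b→ p1
  p1 = ((0 + 0 + (0 + 0)) | c.c.0)\{c} ⊢ deadlocked
Q's transition system — 3 states:
  q0 = b.((0 + 0 + (0 + 0)) | c.c.0 + b.0)\{c} ⊢ —b→ q1
  q1 = ((0 + 0 + (0 + 0)) | c.c.0 + b.0)\{c} ⊢ —b→ q2
  q2 = 0\{c} ⊢ deadlocked
Partition-refinement fixed point:
  B0 = {p0, q1}
  B1 = {p1, q2}
  B2 = {q0}
p0 ∈ B0, q0 ∈ B2 → different blocks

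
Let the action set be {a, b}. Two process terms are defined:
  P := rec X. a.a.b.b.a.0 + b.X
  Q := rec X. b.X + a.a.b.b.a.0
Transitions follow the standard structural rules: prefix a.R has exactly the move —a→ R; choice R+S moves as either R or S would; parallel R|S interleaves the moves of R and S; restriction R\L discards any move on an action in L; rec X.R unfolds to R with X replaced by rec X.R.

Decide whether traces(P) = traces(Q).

Reachable graph of P (6 states):
  s0 = rec X. a.a.b.b.a.0 + b.X ⊢ =a=> s1, =b=> s0
  s1 = a.b.b.a.0 ⊢ =a=> s2
  s2 = b.b.a.0 ⊢ =b=> s3
  s3 = b.a.0 ⊢ =b=> s4
  s4 = a.0 ⊢ =a=> s5
  s5 = 0 ⊢ ·
Reachable graph of Q (6 states):
  t0 = rec X. b.X + a.a.b.b.a.0 ⊢ =a=> t1, =b=> t0
  t1 = a.b.b.a.0 ⊢ =a=> t2
  t2 = b.b.a.0 ⊢ =b=> t3
  t3 = b.a.0 ⊢ =b=> t4
  t4 = a.0 ⊢ =a=> t5
  t5 = 0 ⊢ ·
Partition-refinement fixed point:
  B0 = {s0, t0}
  B1 = {s1, t1}
  B2 = {s2, t2}
  B3 = {s3, t3}
  B4 = {s4, t4}
  B5 = {s5, t5}
s0 ∈ B0, t0 ∈ B0 → same block
Bisimilar ⇒ trace-equivalent.

traces(P) = traces(Q)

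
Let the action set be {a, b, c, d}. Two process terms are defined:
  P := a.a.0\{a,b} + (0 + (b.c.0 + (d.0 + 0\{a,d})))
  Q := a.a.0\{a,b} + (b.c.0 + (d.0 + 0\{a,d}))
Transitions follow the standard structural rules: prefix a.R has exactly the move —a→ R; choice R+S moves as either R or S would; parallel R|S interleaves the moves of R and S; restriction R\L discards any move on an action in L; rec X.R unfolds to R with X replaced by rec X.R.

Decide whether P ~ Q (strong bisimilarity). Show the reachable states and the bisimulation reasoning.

Reachable graph of P (5 states):
  p0 = a.a.0\{a,b} + (0 + (b.c.0 + (d.0 + 0\{a,d}))) | --a--▸ p1, --b--▸ p2, --d--▸ p3
  p1 = a.0\{a,b} | --a--▸ p4
  p2 = c.0 | --c--▸ p3
  p3 = 0 | deadlocked
  p4 = 0\{a,b} | deadlocked
Reachable graph of Q (5 states):
  q0 = a.a.0\{a,b} + (b.c.0 + (d.0 + 0\{a,d})) | --a--▸ q1, --b--▸ q2, --d--▸ q3
  q1 = a.0\{a,b} | --a--▸ q4
  q2 = c.0 | --c--▸ q3
  q3 = 0 | deadlocked
  q4 = 0\{a,b} | deadlocked
Partition-refinement fixed point:
  B0 = {p0, q0}
  B1 = {p2, q2}
  B2 = {p3, p4, q3, q4}
  B3 = {p1, q1}
p0 ∈ B0, q0 ∈ B0 → same block

YES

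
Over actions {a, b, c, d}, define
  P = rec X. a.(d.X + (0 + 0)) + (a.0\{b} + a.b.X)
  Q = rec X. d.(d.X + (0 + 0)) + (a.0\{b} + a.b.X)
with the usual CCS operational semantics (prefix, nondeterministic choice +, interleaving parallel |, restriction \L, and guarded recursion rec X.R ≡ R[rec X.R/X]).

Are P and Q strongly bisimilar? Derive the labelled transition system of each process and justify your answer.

Reachable graph of P (4 states):
  m0 = rec X. a.(d.X + (0 + 0)) + (a.0\{b} + a.b.X) ⊢ ··a··> m1, ··a··> m2, ··a··> m3
  m1 = 0\{b} ⊢ ·
  m2 = b.(rec X. a.(d.X + (0 + 0)) + (a.0\{b} + a.b.X)) ⊢ ··b··> m0
  m3 = d.(rec X. a.(d.X + (0 + 0)) + (a.0\{b} + a.b.X)) + (0 + 0) ⊢ ··d··> m0
Reachable graph of Q (4 states):
  n0 = rec X. d.(d.X + (0 + 0)) + (a.0\{b} + a.b.X) ⊢ ··a··> n1, ··a··> n2, ··d··> n3
  n1 = 0\{b} ⊢ ·
  n2 = b.(rec X. d.(d.X + (0 + 0)) + (a.0\{b} + a.b.X)) ⊢ ··b··> n0
  n3 = d.(rec X. d.(d.X + (0 + 0)) + (a.0\{b} + a.b.X)) + (0 + 0) ⊢ ··d··> n0
Bisimilarity quotient blocks:
  B0 = {m0}
  B1 = {m3}
  B2 = {m2}
  B3 = {m1, n1}
  B4 = {n0}
  B5 = {n2}
  B6 = {n3}
m0 ∈ B0, n0 ∈ B4 → different blocks

not bisimilar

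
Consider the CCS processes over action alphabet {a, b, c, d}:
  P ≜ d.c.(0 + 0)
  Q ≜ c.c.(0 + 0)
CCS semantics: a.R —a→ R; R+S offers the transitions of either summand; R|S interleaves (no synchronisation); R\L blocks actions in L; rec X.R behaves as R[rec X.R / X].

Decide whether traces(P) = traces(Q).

Reachable graph of P (3 states):
  p0 = d.c.(0 + 0) | =d=> p1
  p1 = c.(0 + 0) | =c=> p2
  p2 = 0 + 0 | ·
Reachable graph of Q (3 states):
  q0 = c.c.(0 + 0) | =c=> q1
  q1 = c.(0 + 0) | =c=> q2
  q2 = 0 + 0 | ·
Run σ = ⟨d⟩ on P: start {p0}
  after d @ step 1: {p1}
  P completes σ.
Run σ = ⟨d⟩ on Q: start {q0}
  after d @ step 1: ∅  — Q cannot continue

NO — witness ⟨d⟩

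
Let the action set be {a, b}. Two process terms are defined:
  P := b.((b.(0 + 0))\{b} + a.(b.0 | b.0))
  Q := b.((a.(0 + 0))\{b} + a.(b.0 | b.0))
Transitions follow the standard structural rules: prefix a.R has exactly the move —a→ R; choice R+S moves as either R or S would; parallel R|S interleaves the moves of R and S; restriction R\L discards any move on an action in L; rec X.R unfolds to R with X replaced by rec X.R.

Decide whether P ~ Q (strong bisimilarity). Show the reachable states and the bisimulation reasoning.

P ≁ Q

Reachable graph of P (6 states):
  s0 = b.((b.(0 + 0))\{b} + a.(b.0 | b.0)) → --b--▸ s1
  s1 = (b.(0 + 0))\{b} + a.(b.0 | b.0) → --a--▸ s2
  s2 = b.0 | b.0 → --b--▸ s3, --b--▸ s4
  s3 = 0 | b.0 → --b--▸ s5
  s4 = b.0 | 0 → --b--▸ s5
  s5 = 0 | 0 → deadlocked
Reachable graph of Q (7 states):
  t0 = b.((a.(0 + 0))\{b} + a.(b.0 | b.0)) → --b--▸ t1
  t1 = (a.(0 + 0))\{b} + a.(b.0 | b.0) → --a--▸ t2, --a--▸ t3
  t2 = (0 + 0)\{b} → deadlocked
  t3 = b.0 | b.0 → --b--▸ t4, --b--▸ t5
  t4 = 0 | b.0 → --b--▸ t6
  t5 = b.0 | 0 → --b--▸ t6
  t6 = 0 | 0 → deadlocked
Bisimilarity quotient blocks:
  B0 = {s0}
  B1 = {s1}
  B2 = {s2, t3}
  B3 = {s3, s4, t4, t5}
  B4 = {s5, t2, t6}
  B5 = {t0}
  B6 = {t1}
s0 ∈ B0, t0 ∈ B5 → different blocks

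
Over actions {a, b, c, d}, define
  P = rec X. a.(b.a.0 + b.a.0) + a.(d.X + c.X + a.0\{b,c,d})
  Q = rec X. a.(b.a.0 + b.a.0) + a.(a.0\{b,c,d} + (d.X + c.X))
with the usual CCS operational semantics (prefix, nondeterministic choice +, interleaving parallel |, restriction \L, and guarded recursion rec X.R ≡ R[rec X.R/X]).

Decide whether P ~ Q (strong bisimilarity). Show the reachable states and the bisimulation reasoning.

P's transition system — 6 states:
  s0 = rec X. a.(b.a.0 + b.a.0) + a.(d.X + c.X + a.0\{b,c,d}) has moves ··a··> s1, ··a··> s2
  s1 = b.a.0 + b.a.0 has moves ··b··> s3
  s2 = d.(rec X. a.(b.a.0 + b.a.0) + a.(d.X + c.X + a.0\{b,c,d})) + c.(rec X. a.(b.a.0 + b.a.0) + a.(d.X + c.X + a.0\{b,c,d})) + a.0\{b,c,d} has moves ··a··> s4, ··c··> s0, ··d··> s0
  s3 = a.0 has moves ··a··> s5
  s4 = 0\{b,c,d} has moves stopped
  s5 = 0 has moves stopped
Q's transition system — 6 states:
  t0 = rec X. a.(b.a.0 + b.a.0) + a.(a.0\{b,c,d} + (d.X + c.X)) has moves ··a··> t1, ··a··> t2
  t1 = a.0\{b,c,d} + (d.(rec X. a.(b.a.0 + b.a.0) + a.(a.0\{b,c,d} + (d.X + c.X))) + c.(rec X. a.(b.a.0 + b.a.0) + a.(a.0\{b,c,d} + (d.X + c.X)))) has moves ··a··> t3, ··c··> t0, ··d··> t0
  t2 = b.a.0 + b.a.0 has moves ··b··> t4
  t3 = 0\{b,c,d} has moves stopped
  t4 = a.0 has moves ··a··> t5
  t5 = 0 has moves stopped
Partition-refinement fixed point:
  B0 = {s0, t0}
  B1 = {s2, t1}
  B2 = {s4, s5, t3, t5}
  B3 = {s1, t2}
  B4 = {s3, t4}
s0 ∈ B0, t0 ∈ B0 → same block

P ~ Q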